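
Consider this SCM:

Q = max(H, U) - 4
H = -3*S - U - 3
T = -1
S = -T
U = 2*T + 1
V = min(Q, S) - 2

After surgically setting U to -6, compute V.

Under do(U=-6), the mechanism U = 2*T + 1 is discarded; U is fixed at -6.
S = -T  [with T=-1]  = 1
H = -3*S - U - 3  [with S=1, U=-6]  = 0
Q = max(H, U) - 4  [with H=0, U=-6]  = -4
V = min(Q, S) - 2  [with Q=-4, S=1]  = -6

-6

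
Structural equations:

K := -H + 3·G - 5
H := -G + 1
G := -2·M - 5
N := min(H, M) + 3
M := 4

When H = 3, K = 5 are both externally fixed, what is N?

The joint intervention fixes H = 3, K = 5, removing each variable's own equation.
N = min(H, M) + 3  [with H=3, M=4]  = 6

6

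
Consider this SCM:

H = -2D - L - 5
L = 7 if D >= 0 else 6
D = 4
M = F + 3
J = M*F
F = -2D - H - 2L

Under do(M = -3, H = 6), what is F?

-28

Under do(M = -3, H = 6), each intervened variable's structural equation is replaced by its fixed value.
L = 7 if D >= 0 else 6  [with D=4]  = 7
F = -2D - H - 2L  [with D=4, H=6, L=7]  = -28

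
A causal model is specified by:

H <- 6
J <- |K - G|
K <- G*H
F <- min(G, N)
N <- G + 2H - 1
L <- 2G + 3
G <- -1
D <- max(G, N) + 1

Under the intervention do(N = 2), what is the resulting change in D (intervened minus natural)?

Under do(N=2), the mechanism N <- G + 2H - 1 is discarded; N is fixed at 2.
D = max(G, N) + 1  [with G=-1, N=2]  = 3
Without intervention: N = G + 2H - 1  [with G=-1, H=6]  = 10; D = max(G, N) + 1  [with G=-1, N=10]  = 11.
Change = 3 − 11 = -8.

-8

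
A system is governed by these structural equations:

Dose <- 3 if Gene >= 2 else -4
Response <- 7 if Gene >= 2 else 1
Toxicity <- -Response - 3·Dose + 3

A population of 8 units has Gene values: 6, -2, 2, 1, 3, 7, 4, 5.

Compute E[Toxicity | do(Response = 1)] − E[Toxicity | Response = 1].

-15.75

Every unit gets Response=1 under the intervention. Toxicity values become -7, 14, -7, 14, -7, -7, -7, -7; E[Toxicity|do(Response=1)] = -1.75.
E[Toxicity|Response=1] averages over only the 2 units with Response=1 (Gene = -2, 1): Toxicity = 14, 14, mean 14.
Difference = -1.75 − 14 = -15.75.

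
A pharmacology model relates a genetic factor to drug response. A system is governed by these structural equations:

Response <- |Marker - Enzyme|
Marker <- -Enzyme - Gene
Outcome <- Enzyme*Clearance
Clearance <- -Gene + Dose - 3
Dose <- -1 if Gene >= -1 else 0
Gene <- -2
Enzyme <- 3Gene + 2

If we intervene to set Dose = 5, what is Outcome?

-16

Under do(Dose=5), the mechanism Dose <- -1 if Gene >= -1 else 0 is discarded; Dose is fixed at 5.
Enzyme = 3Gene + 2  [with Gene=-2]  = -4
Clearance = -Gene + Dose - 3  [with Gene=-2, Dose=5]  = 4
Outcome = Enzyme*Clearance  [with Enzyme=-4, Clearance=4]  = -16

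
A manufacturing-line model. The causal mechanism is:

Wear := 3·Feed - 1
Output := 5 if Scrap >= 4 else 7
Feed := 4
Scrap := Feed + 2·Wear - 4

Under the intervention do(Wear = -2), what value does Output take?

7

Under do(Wear=-2), the mechanism Wear := 3·Feed - 1 is discarded; Wear is fixed at -2.
Scrap = Feed + 2·Wear - 4  [with Feed=4, Wear=-2]  = -4
Output = 5 if Scrap >= 4 else 7  [with Scrap=-4]  = 7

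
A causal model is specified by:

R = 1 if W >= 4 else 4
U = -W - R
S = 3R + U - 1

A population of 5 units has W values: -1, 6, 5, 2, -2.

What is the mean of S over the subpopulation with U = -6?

0.5

Conditioning on U=-6 selects the 2 unit(s) with W ∈ {5, 2}. Their S values: -4, 5. Mean = 0.5.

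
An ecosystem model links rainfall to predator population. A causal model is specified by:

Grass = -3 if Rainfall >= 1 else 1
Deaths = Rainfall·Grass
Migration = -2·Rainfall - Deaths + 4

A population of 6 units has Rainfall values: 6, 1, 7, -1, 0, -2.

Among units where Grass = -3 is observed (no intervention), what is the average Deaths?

-14

E[Deaths|Grass=-3] averages over only the 3 units with Grass=-3 (Rainfall = 6, 1, 7): Deaths = -18, -3, -21, mean -14.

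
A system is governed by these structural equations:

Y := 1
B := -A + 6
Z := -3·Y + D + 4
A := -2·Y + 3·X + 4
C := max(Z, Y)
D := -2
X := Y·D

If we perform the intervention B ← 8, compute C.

1

Intervening sets B = 8 and removes its equation (B := -A + 6).
No directed path runs from B to C, so C keeps its natural value.
Z = -3·Y + D + 4  [with Y=1, D=-2]  = -1
C = max(Z, Y)  [with Z=-1, Y=1]  = 1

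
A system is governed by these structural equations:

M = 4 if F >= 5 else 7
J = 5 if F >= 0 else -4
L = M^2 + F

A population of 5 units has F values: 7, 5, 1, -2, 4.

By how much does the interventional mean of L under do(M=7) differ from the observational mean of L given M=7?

2

Every unit gets M=7 under the intervention. L values become 56, 54, 50, 47, 53; E[L|do(M=7)] = 52.
Observing M=7 restricts to units where M's equation naturally yields 7: F ∈ {1, -2, 4}. In that subpopulation L = 50, 47, 53, mean 50.
Difference = 52 − 50 = 2.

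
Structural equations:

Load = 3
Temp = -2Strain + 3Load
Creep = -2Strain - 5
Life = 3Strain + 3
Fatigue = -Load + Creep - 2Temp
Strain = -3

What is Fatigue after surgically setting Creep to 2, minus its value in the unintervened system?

1

Intervening sets Creep = 2 and removes its equation (Creep = -2Strain - 5).
Temp = -2Strain + 3Load  [with Strain=-3, Load=3]  = 15
Fatigue = -Load + Creep - 2Temp  [with Load=3, Creep=2, Temp=15]  = -31
Without intervention: Temp = -2Strain + 3Load  [with Strain=-3, Load=3]  = 15; Creep = -2Strain - 5  [with Strain=-3]  = 1; Fatigue = -Load + Creep - 2Temp  [with Load=3, Creep=1, Temp=15]  = -32.
Change = -31 − (-32) = 1.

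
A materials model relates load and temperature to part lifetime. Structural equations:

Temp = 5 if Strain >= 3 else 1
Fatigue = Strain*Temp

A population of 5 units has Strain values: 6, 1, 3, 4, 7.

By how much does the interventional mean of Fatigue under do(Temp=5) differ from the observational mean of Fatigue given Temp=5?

Under do(Temp=5), Temp's equation is replaced by Temp=5 for every unit. Per-unit Fatigue: 30, 5, 15, 20, 35. Mean = 21.
Observing Temp=5 restricts to units where Temp's equation naturally yields 5: Strain ∈ {6, 3, 4, 7}. In that subpopulation Fatigue = 30, 15, 20, 35, mean 25.
Difference = 21 − 25 = -4.

-4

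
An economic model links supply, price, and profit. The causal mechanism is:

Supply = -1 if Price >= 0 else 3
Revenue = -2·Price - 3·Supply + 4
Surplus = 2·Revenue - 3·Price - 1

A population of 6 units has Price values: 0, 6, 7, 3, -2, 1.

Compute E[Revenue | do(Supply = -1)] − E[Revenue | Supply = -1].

Under do(Supply=-1), Supply's equation is replaced by Supply=-1 for every unit. Per-unit Revenue: 7, -5, -7, 1, 11, 5. Mean = 2.
E[Revenue|Supply=-1] averages over only the 5 units with Supply=-1 (Price = 0, 6, 7, 3, 1): Revenue = 7, -5, -7, 1, 5, mean 0.2.
Difference = 2 − 0.2 = 1.8.

1.8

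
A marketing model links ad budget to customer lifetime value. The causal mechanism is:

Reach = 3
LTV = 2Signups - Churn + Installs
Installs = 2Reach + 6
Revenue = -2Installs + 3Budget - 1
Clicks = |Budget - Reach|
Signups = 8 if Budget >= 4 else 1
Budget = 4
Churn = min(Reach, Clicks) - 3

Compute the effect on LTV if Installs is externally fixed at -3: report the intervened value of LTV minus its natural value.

-15

do(Installs=-3) replaces the equation Installs = 2Reach + 6 with the constant Installs = -3.
Clicks = |Budget - Reach|  [with Budget=4, Reach=3]  = 1
Signups = 8 if Budget >= 4 else 1  [with Budget=4]  = 8
Churn = min(Reach, Clicks) - 3  [with Reach=3, Clicks=1]  = -2
LTV = 2Signups - Churn + Installs  [with Signups=8, Churn=-2, Installs=-3]  = 15
Without intervention: Clicks = |Budget - Reach|  [with Budget=4, Reach=3]  = 1; Installs = 2Reach + 6  [with Reach=3]  = 12; Signups = 8 if Budget >= 4 else 1  [with Budget=4]  = 8; Churn = min(Reach, Clicks) - 3  [with Reach=3, Clicks=1]  = -2; LTV = 2Signups - Churn + Installs  [with Signups=8, Churn=-2, Installs=12]  = 30.
Change = 15 − 30 = -15.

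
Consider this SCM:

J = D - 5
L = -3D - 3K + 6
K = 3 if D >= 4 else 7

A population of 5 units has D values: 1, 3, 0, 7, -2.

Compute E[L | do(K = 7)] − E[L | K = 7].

The intervention sets K=7 in all 5 units regardless of D. Recomputing L per unit gives -18, -24, -15, -36, -9; average -20.4.
Conditioning on K=7 selects the 4 unit(s) with D ∈ {1, 3, 0, -2}. Their L values: -18, -24, -15, -9. Mean = -16.5.
Difference = -20.4 − (-16.5) = -3.9.

-3.9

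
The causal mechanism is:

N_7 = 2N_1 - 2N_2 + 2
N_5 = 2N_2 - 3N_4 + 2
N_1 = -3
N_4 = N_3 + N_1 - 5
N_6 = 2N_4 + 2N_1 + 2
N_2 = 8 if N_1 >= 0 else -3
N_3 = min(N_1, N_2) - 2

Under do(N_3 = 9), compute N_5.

-7

do(N_3=9) replaces the equation N_3 = min(N_1, N_2) - 2 with the constant N_3 = 9.
N_2 = 8 if N_1 >= 0 else -3  [with N_1=-3]  = -3
N_4 = N_3 + N_1 - 5  [with N_3=9, N_1=-3]  = 1
N_5 = 2N_2 - 3N_4 + 2  [with N_2=-3, N_4=1]  = -7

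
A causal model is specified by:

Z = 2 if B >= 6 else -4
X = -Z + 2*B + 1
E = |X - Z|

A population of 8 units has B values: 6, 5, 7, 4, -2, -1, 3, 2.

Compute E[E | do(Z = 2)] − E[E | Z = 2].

-4

The intervention sets Z=2 in all 8 units regardless of B. Recomputing E per unit gives 9, 7, 11, 5, 7, 5, 3, 1; average 6.
Observing Z=2 restricts to units where Z's equation naturally yields 2: B ∈ {6, 7}. In that subpopulation E = 9, 11, mean 10.
Difference = 6 − 10 = -4.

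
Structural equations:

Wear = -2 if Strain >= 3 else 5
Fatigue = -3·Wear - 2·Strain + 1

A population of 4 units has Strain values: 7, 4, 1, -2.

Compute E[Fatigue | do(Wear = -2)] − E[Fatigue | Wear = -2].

do(Wear=-2) breaks Wear's dependence on Strain. With Wear=-2 fixed, Fatigue across the units is -7, -1, 5, 11, mean 2.
E[Fatigue|Wear=-2] averages over only the 2 units with Wear=-2 (Strain = 7, 4): Fatigue = -7, -1, mean -4.
Difference = 2 − (-4) = 6.

6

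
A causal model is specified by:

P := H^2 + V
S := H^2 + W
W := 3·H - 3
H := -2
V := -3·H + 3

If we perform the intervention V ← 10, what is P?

Intervening sets V = 10 and removes its equation (V := -3·H + 3).
P = H^2 + V  [with H=-2, V=10]  = 14

14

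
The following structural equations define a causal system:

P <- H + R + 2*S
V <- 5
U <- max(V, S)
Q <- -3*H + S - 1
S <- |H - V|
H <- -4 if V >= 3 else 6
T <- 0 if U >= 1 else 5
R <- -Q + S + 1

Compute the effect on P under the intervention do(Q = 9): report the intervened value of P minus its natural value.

11

do(Q=9) replaces the equation Q <- -3*H + S - 1 with the constant Q = 9.
H = -4 if V >= 3 else 6  [with V=5]  = -4
S = |H - V|  [with H=-4, V=5]  = 9
R = -Q + S + 1  [with Q=9, S=9]  = 1
P = H + R + 2*S  [with H=-4, R=1, S=9]  = 15
Without intervention: H = -4 if V >= 3 else 6  [with V=5]  = -4; S = |H - V|  [with H=-4, V=5]  = 9; Q = -3*H + S - 1  [with H=-4, S=9]  = 20; R = -Q + S + 1  [with Q=20, S=9]  = -10; P = H + R + 2*S  [with H=-4, R=-10, S=9]  = 4.
Change = 15 − 4 = 11.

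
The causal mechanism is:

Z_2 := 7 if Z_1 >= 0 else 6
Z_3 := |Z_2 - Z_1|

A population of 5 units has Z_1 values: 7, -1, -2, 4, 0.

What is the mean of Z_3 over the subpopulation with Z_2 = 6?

7.5

E[Z_3|Z_2=6] averages over only the 2 units with Z_2=6 (Z_1 = -1, -2): Z_3 = 7, 8, mean 7.5.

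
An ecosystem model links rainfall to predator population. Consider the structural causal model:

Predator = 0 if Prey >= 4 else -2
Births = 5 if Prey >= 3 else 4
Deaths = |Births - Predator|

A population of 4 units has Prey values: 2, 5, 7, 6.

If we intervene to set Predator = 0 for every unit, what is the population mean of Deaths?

Under do(Predator=0), Predator's equation is replaced by Predator=0 for every unit. Per-unit Deaths: 4, 5, 5, 5. Mean = 4.75.

4.75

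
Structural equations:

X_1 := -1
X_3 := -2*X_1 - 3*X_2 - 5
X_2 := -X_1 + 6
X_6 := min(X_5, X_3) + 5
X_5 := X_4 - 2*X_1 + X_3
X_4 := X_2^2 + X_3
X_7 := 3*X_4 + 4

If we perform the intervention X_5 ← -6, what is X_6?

-19

The intervention breaks the incoming arrows to X_5: X_5 := X_4 - 2*X_1 + X_3 no longer applies, and X_5 = -6.
X_2 = -X_1 + 6  [with X_1=-1]  = 7
X_3 = -2*X_1 - 3*X_2 - 5  [with X_1=-1, X_2=7]  = -24
X_6 = min(X_5, X_3) + 5  [with X_5=-6, X_3=-24]  = -19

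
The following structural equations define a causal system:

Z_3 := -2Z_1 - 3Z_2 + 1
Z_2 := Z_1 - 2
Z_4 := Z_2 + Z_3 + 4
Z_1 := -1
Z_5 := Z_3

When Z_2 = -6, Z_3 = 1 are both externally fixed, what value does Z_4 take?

-1

Setting Z_2 = -6, Z_3 = 1 by intervention discards those variables' equations.
Z_4 = Z_2 + Z_3 + 4  [with Z_2=-6, Z_3=1]  = -1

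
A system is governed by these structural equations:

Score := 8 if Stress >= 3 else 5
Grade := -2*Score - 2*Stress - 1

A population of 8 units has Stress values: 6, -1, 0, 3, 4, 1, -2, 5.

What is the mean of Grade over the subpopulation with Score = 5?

Conditioning on Score=5 selects the 4 unit(s) with Stress ∈ {-1, 0, 1, -2}. Their Grade values: -9, -11, -13, -7. Mean = -10.

-10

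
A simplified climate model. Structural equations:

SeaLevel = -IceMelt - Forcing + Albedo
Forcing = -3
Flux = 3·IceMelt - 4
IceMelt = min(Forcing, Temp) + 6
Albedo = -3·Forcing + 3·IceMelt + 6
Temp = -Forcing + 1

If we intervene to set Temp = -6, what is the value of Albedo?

Under do(Temp=-6), the mechanism Temp = -Forcing + 1 is discarded; Temp is fixed at -6.
IceMelt = min(Forcing, Temp) + 6  [with Forcing=-3, Temp=-6]  = 0
Albedo = -3·Forcing + 3·IceMelt + 6  [with Forcing=-3, IceMelt=0]  = 15

15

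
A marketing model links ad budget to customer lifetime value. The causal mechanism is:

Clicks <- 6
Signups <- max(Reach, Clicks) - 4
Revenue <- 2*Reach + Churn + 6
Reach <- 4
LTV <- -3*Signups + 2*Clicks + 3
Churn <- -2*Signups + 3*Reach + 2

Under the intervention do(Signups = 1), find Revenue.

do(Signups=1) replaces the equation Signups <- max(Reach, Clicks) - 4 with the constant Signups = 1.
Churn = -2*Signups + 3*Reach + 2  [with Signups=1, Reach=4]  = 12
Revenue = 2*Reach + Churn + 6  [with Reach=4, Churn=12]  = 26

26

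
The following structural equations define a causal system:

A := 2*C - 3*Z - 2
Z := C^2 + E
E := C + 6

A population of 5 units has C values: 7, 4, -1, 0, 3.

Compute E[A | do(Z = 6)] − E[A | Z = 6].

Under do(Z=6), Z's equation is replaced by Z=6 for every unit. Per-unit A: -6, -12, -22, -20, -14. Mean = -14.8.
E[A|Z=6] averages over only the 2 units with Z=6 (C = -1, 0): A = -22, -20, mean -21.
Difference = -14.8 − (-21) = 6.2.

6.2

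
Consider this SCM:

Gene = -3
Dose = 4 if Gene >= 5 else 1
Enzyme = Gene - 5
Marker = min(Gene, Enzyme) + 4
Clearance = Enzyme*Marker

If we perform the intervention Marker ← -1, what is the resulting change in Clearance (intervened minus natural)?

-24

Intervening sets Marker = -1 and removes its equation (Marker = min(Gene, Enzyme) + 4).
Enzyme = Gene - 5  [with Gene=-3]  = -8
Clearance = Enzyme*Marker  [with Enzyme=-8, Marker=-1]  = 8
Without intervention: Enzyme = Gene - 5  [with Gene=-3]  = -8; Marker = min(Gene, Enzyme) + 4  [with Gene=-3, Enzyme=-8]  = -4; Clearance = Enzyme*Marker  [with Enzyme=-8, Marker=-4]  = 32.
Change = 8 − 32 = -24.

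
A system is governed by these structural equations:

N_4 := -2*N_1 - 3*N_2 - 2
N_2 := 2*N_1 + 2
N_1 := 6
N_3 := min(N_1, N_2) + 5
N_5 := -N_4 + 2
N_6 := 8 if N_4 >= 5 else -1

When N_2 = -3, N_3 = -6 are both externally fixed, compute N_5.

7

Under do(N_2 = -3, N_3 = -6), each intervened variable's structural equation is replaced by its fixed value.
N_4 = -2*N_1 - 3*N_2 - 2  [with N_1=6, N_2=-3]  = -5
N_5 = -N_4 + 2  [with N_4=-5]  = 7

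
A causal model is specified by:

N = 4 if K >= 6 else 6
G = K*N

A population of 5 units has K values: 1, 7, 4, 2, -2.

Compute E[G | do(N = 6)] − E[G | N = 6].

do(N=6) breaks N's dependence on K. With N=6 fixed, G across the units is 6, 42, 24, 12, -12, mean 14.4.
Conditioning on N=6 selects the 4 unit(s) with K ∈ {1, 4, 2, -2}. Their G values: 6, 24, 12, -12. Mean = 7.5.
Difference = 14.4 − 7.5 = 6.9.

6.9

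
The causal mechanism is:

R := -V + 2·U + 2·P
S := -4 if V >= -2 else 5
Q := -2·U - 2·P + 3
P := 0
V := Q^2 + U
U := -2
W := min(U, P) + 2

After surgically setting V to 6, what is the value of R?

-10

The intervention breaks the incoming arrows to V: V := Q^2 + U no longer applies, and V = 6.
R = -V + 2·U + 2·P  [with V=6, U=-2, P=0]  = -10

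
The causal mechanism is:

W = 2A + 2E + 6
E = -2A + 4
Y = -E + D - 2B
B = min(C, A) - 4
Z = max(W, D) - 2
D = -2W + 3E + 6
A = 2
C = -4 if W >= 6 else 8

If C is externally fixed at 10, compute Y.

do(C=10) replaces the equation C = -4 if W >= 6 else 8 with the constant C = 10.
E = -2A + 4  [with A=2]  = 0
W = 2A + 2E + 6  [with A=2, E=0]  = 10
D = -2W + 3E + 6  [with W=10, E=0]  = -14
B = min(C, A) - 4  [with C=10, A=2]  = -2
Y = -E + D - 2B  [with E=0, D=-14, B=-2]  = -10

-10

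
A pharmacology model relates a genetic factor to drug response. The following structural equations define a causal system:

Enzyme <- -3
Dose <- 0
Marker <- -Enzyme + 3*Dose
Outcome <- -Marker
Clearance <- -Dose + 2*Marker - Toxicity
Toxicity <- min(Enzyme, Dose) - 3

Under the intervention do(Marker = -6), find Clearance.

-6

do(Marker=-6) replaces the equation Marker <- -Enzyme + 3*Dose with the constant Marker = -6.
Toxicity = min(Enzyme, Dose) - 3  [with Enzyme=-3, Dose=0]  = -6
Clearance = -Dose + 2*Marker - Toxicity  [with Dose=0, Marker=-6, Toxicity=-6]  = -6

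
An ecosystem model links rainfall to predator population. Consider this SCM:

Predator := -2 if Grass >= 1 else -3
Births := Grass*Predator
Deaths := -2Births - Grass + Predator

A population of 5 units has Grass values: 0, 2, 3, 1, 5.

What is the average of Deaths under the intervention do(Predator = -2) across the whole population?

4.6

The intervention sets Predator=-2 in all 5 units regardless of Grass. Recomputing Deaths per unit gives -2, 4, 7, 1, 13; average 4.6.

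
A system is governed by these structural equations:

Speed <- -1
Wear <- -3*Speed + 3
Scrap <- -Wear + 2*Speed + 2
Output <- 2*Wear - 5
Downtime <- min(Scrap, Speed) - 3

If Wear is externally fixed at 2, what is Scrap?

The intervention breaks the incoming arrows to Wear: Wear <- -3*Speed + 3 no longer applies, and Wear = 2.
Scrap = -Wear + 2*Speed + 2  [with Wear=2, Speed=-1]  = -2

-2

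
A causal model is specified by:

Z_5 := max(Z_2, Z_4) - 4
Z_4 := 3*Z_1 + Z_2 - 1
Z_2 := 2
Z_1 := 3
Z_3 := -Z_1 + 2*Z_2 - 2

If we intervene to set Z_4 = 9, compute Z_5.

Intervening sets Z_4 = 9 and removes its equation (Z_4 := 3*Z_1 + Z_2 - 1).
Z_5 = max(Z_2, Z_4) - 4  [with Z_2=2, Z_4=9]  = 5

5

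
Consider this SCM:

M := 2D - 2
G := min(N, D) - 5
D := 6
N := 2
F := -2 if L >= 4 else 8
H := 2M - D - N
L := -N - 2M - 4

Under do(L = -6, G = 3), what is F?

Under do(L = -6, G = 3), each intervened variable's structural equation is replaced by its fixed value.
F = -2 if L >= 4 else 8  [with L=-6]  = 8

8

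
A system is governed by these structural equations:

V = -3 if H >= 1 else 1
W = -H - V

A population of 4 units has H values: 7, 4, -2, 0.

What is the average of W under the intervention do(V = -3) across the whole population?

do(V=-3) breaks V's dependence on H. With V=-3 fixed, W across the units is -4, -1, 5, 3, mean 0.75.

0.75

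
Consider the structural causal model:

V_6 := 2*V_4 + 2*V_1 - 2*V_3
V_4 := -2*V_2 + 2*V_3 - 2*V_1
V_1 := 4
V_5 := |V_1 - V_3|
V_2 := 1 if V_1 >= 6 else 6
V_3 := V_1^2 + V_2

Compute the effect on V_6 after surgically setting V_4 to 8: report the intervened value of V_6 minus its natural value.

Under do(V_4=8), the mechanism V_4 := -2*V_2 + 2*V_3 - 2*V_1 is discarded; V_4 is fixed at 8.
V_2 = 1 if V_1 >= 6 else 6  [with V_1=4]  = 6
V_3 = V_1^2 + V_2  [with V_1=4, V_2=6]  = 22
V_6 = 2*V_4 + 2*V_1 - 2*V_3  [with V_4=8, V_1=4, V_3=22]  = -20
Without intervention: V_2 = 1 if V_1 >= 6 else 6  [with V_1=4]  = 6; V_3 = V_1^2 + V_2  [with V_1=4, V_2=6]  = 22; V_4 = -2*V_2 + 2*V_3 - 2*V_1  [with V_2=6, V_3=22, V_1=4]  = 24; V_6 = 2*V_4 + 2*V_1 - 2*V_3  [with V_4=24, V_1=4, V_3=22]  = 12.
Change = -20 − 12 = -32.

-32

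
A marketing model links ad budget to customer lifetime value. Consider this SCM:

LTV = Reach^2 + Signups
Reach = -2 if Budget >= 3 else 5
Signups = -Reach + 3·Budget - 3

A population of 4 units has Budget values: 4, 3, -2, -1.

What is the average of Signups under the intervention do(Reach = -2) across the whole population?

2

Under do(Reach=-2), Reach's equation is replaced by Reach=-2 for every unit. Per-unit Signups: 11, 8, -7, -4. Mean = 2.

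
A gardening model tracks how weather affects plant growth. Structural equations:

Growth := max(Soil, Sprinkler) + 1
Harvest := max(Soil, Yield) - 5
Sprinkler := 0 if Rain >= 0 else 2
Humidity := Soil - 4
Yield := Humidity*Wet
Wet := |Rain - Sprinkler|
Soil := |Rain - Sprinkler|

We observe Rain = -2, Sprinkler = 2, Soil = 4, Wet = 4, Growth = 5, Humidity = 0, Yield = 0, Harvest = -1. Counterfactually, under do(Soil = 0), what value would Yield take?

The intervention breaks the incoming arrows to Soil: Soil := |Rain - Sprinkler| no longer applies, and Soil = 0.
Sprinkler = 0 if Rain >= 0 else 2  [with Rain=-2]  = 2
Wet = |Rain - Sprinkler|  [with Rain=-2, Sprinkler=2]  = 4
Humidity = Soil - 4  [with Soil=0]  = -4
Yield = Humidity*Wet  [with Humidity=-4, Wet=4]  = -16

-16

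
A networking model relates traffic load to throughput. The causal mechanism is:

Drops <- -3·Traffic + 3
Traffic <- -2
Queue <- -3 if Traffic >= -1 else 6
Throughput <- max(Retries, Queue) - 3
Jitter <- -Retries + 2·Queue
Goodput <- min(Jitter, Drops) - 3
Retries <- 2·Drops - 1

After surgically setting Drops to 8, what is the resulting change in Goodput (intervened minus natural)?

2

The intervention breaks the incoming arrows to Drops: Drops <- -3·Traffic + 3 no longer applies, and Drops = 8.
Queue = -3 if Traffic >= -1 else 6  [with Traffic=-2]  = 6
Retries = 2·Drops - 1  [with Drops=8]  = 15
Jitter = -Retries + 2·Queue  [with Retries=15, Queue=6]  = -3
Goodput = min(Jitter, Drops) - 3  [with Jitter=-3, Drops=8]  = -6
Without intervention: Queue = -3 if Traffic >= -1 else 6  [with Traffic=-2]  = 6; Drops = -3·Traffic + 3  [with Traffic=-2]  = 9; Retries = 2·Drops - 1  [with Drops=9]  = 17; Jitter = -Retries + 2·Queue  [with Retries=17, Queue=6]  = -5; Goodput = min(Jitter, Drops) - 3  [with Jitter=-5, Drops=9]  = -8.
Change = -6 − (-8) = 2.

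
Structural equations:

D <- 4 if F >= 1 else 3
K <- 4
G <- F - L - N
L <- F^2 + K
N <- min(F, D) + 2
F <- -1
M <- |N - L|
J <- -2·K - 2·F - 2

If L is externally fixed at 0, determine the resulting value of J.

do(L=0) replaces the equation L <- F^2 + K with the constant L = 0.
J is not downstream of the intervention, so its value is determined by the original equations.
J = -2·K - 2·F - 2  [with K=4, F=-1]  = -8

-8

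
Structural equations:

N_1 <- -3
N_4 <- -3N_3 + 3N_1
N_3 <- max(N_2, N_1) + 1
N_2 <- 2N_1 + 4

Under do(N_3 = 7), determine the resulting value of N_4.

-30

The intervention breaks the incoming arrows to N_3: N_3 <- max(N_2, N_1) + 1 no longer applies, and N_3 = 7.
N_4 = -3N_3 + 3N_1  [with N_3=7, N_1=-3]  = -30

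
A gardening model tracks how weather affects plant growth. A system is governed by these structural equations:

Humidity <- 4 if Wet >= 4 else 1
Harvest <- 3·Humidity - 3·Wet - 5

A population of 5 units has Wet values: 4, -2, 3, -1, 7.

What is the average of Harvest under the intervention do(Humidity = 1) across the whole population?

-8.6

Under do(Humidity=1), Humidity's equation is replaced by Humidity=1 for every unit. Per-unit Harvest: -14, 4, -11, 1, -23. Mean = -8.6.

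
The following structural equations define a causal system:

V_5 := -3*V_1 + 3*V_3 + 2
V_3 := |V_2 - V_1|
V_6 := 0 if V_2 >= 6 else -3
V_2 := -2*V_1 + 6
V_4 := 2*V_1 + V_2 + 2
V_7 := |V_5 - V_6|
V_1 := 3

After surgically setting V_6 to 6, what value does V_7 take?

Intervening sets V_6 = 6 and removes its equation (V_6 := 0 if V_2 >= 6 else -3).
V_2 = -2*V_1 + 6  [with V_1=3]  = 0
V_3 = |V_2 - V_1|  [with V_2=0, V_1=3]  = 3
V_5 = -3*V_1 + 3*V_3 + 2  [with V_1=3, V_3=3]  = 2
V_7 = |V_5 - V_6|  [with V_5=2, V_6=6]  = 4

4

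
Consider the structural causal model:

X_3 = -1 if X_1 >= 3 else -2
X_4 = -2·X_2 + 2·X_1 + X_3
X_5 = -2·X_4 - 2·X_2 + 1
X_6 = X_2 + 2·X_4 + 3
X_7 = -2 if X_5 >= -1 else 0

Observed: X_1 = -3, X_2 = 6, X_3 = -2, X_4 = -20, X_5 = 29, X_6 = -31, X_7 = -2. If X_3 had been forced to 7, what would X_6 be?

-13

The intervention breaks the incoming arrows to X_3: X_3 = -1 if X_1 >= 3 else -2 no longer applies, and X_3 = 7.
X_4 = -2·X_2 + 2·X_1 + X_3  [with X_2=6, X_1=-3, X_3=7]  = -11
X_6 = X_2 + 2·X_4 + 3  [with X_2=6, X_4=-11]  = -13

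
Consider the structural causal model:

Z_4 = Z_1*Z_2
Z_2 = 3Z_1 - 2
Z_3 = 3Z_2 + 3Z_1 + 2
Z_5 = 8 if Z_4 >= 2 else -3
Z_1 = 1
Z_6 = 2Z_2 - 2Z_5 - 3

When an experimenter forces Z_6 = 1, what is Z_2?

1

do(Z_6=1) replaces the equation Z_6 = 2Z_2 - 2Z_5 - 3 with the constant Z_6 = 1.
Z_2 is not downstream of the intervention, so its value is determined by the original equations.
Z_2 = 3Z_1 - 2  [with Z_1=1]  = 1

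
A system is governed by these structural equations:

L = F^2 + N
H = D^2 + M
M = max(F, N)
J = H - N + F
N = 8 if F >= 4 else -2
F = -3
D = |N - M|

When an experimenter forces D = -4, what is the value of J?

Under do(D=-4), the mechanism D = |N - M| is discarded; D is fixed at -4.
N = 8 if F >= 4 else -2  [with F=-3]  = -2
M = max(F, N)  [with F=-3, N=-2]  = -2
H = D^2 + M  [with D=-4, M=-2]  = 14
J = H - N + F  [with H=14, N=-2, F=-3]  = 13

13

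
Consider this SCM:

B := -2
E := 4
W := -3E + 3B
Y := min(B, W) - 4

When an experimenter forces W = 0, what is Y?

The intervention breaks the incoming arrows to W: W := -3E + 3B no longer applies, and W = 0.
Y = min(B, W) - 4  [with B=-2, W=0]  = -6

-6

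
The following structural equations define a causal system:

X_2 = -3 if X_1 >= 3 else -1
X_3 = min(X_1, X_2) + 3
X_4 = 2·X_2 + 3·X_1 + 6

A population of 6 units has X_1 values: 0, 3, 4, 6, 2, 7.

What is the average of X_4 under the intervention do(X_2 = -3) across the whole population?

11

Every unit gets X_2=-3 under the intervention. X_4 values become 0, 9, 12, 18, 6, 21; E[X_4|do(X_2=-3)] = 11.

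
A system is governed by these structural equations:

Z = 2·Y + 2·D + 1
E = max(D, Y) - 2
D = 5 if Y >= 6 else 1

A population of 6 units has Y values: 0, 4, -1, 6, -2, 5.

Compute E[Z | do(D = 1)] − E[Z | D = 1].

Every unit gets D=1 under the intervention. Z values become 3, 11, 1, 15, -1, 13; E[Z|do(D=1)] = 7.
Conditioning on D=1 selects the 5 unit(s) with Y ∈ {0, 4, -1, -2, 5}. Their Z values: 3, 11, 1, -1, 13. Mean = 5.4.
Difference = 7 − 5.4 = 1.6.

1.6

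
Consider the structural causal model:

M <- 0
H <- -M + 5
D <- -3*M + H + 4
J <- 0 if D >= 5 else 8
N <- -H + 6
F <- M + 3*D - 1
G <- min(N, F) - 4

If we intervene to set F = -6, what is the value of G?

Intervening sets F = -6 and removes its equation (F <- M + 3*D - 1).
H = -M + 5  [with M=0]  = 5
N = -H + 6  [with H=5]  = 1
G = min(N, F) - 4  [with N=1, F=-6]  = -10

-10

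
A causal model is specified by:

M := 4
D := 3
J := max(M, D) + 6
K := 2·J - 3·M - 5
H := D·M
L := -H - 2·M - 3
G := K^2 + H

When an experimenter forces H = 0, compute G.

Under do(H=0), the mechanism H := D·M is discarded; H is fixed at 0.
J = max(M, D) + 6  [with M=4, D=3]  = 10
K = 2·J - 3·M - 5  [with J=10, M=4]  = 3
G = K^2 + H  [with K=3, H=0]  = 9

9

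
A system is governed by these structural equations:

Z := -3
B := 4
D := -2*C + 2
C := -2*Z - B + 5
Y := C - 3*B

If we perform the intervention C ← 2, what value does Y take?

-10

The intervention breaks the incoming arrows to C: C := -2*Z - B + 5 no longer applies, and C = 2.
Y = C - 3*B  [with C=2, B=4]  = -10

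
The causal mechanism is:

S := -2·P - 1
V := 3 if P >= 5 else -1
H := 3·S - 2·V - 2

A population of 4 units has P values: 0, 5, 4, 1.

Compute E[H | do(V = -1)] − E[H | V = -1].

-5

do(V=-1) breaks V's dependence on P. With V=-1 fixed, H across the units is -3, -33, -27, -9, mean -18.
Conditioning on V=-1 selects the 3 unit(s) with P ∈ {0, 4, 1}. Their H values: -3, -27, -9. Mean = -13.
Difference = -18 − (-13) = -5.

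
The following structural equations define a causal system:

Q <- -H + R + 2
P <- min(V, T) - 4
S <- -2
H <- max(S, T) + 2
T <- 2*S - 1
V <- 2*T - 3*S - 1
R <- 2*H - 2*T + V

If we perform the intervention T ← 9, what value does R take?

27

do(T=9) replaces the equation T <- 2*S - 1 with the constant T = 9.
V = 2*T - 3*S - 1  [with T=9, S=-2]  = 23
H = max(S, T) + 2  [with S=-2, T=9]  = 11
R = 2*H - 2*T + V  [with H=11, T=9, V=23]  = 27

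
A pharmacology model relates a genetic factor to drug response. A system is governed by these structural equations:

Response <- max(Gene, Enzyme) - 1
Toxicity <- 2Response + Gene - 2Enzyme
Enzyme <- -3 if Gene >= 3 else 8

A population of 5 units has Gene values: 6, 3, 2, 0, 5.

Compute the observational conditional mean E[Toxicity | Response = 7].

-1

Conditioning on Response=7 selects the 2 unit(s) with Gene ∈ {2, 0}. Their Toxicity values: 0, -2. Mean = -1.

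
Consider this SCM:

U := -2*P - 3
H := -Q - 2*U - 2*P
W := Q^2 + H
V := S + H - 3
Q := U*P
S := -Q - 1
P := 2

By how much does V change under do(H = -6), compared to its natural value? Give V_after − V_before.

The intervention breaks the incoming arrows to H: H := -Q - 2*U - 2*P no longer applies, and H = -6.
U = -2*P - 3  [with P=2]  = -7
Q = U*P  [with U=-7, P=2]  = -14
S = -Q - 1  [with Q=-14]  = 13
V = S + H - 3  [with S=13, H=-6]  = 4
Without intervention: U = -2*P - 3  [with P=2]  = -7; Q = U*P  [with U=-7, P=2]  = -14; H = -Q - 2*U - 2*P  [with Q=-14, U=-7, P=2]  = 24; S = -Q - 1  [with Q=-14]  = 13; V = S + H - 3  [with S=13, H=24]  = 34.
Change = 4 − 34 = -30.

-30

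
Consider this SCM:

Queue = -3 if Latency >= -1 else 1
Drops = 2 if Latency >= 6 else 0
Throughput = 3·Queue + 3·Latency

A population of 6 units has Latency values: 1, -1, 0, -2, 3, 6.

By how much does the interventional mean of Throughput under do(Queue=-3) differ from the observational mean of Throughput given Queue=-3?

The intervention sets Queue=-3 in all 6 units regardless of Latency. Recomputing Throughput per unit gives -6, -12, -9, -15, 0, 9; average -5.5.
E[Throughput|Queue=-3] averages over only the 5 units with Queue=-3 (Latency = 1, -1, 0, 3, 6): Throughput = -6, -12, -9, 0, 9, mean -3.6.
Difference = -5.5 − (-3.6) = -1.9.

-1.9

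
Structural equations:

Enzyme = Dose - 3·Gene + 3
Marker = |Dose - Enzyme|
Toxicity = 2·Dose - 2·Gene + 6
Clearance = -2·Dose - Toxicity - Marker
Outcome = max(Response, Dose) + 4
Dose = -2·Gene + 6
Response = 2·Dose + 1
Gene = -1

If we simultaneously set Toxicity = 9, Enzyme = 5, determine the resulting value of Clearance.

-28

Under do(Toxicity = 9, Enzyme = 5), each intervened variable's structural equation is replaced by its fixed value.
Dose = -2·Gene + 6  [with Gene=-1]  = 8
Marker = |Dose - Enzyme|  [with Dose=8, Enzyme=5]  = 3
Clearance = -2·Dose - Toxicity - Marker  [with Dose=8, Toxicity=9, Marker=3]  = -28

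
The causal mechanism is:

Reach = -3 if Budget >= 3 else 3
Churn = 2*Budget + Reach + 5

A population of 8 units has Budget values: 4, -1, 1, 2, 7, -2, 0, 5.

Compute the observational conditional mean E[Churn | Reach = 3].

8

Conditioning on Reach=3 selects the 5 unit(s) with Budget ∈ {-1, 1, 2, -2, 0}. Their Churn values: 6, 10, 12, 4, 8. Mean = 8.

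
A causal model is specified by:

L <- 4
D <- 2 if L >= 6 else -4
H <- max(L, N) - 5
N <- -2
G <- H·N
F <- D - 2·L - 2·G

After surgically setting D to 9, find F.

The intervention breaks the incoming arrows to D: D <- 2 if L >= 6 else -4 no longer applies, and D = 9.
H = max(L, N) - 5  [with L=4, N=-2]  = -1
G = H·N  [with H=-1, N=-2]  = 2
F = D - 2·L - 2·G  [with D=9, L=4, G=2]  = -3

-3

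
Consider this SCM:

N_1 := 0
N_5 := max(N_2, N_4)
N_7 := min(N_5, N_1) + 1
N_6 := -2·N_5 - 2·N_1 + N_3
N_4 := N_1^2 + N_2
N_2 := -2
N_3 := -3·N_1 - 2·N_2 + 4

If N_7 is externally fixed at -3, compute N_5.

The intervention breaks the incoming arrows to N_7: N_7 := min(N_5, N_1) + 1 no longer applies, and N_7 = -3.
N_5 is not downstream of the intervention, so its value is determined by the original equations.
N_4 = N_1^2 + N_2  [with N_1=0, N_2=-2]  = -2
N_5 = max(N_2, N_4)  [with N_2=-2, N_4=-2]  = -2

-2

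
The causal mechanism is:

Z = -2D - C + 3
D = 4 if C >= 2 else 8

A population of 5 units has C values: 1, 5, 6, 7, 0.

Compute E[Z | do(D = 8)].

-16.8

Under do(D=8), D's equation is replaced by D=8 for every unit. Per-unit Z: -14, -18, -19, -20, -13. Mean = -16.8.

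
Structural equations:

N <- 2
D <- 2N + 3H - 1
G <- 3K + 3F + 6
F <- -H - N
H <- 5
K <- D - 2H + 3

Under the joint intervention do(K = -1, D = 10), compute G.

-18

The joint intervention fixes K = -1, D = 10, removing each variable's own equation.
F = -H - N  [with H=5, N=2]  = -7
G = 3K + 3F + 6  [with K=-1, F=-7]  = -18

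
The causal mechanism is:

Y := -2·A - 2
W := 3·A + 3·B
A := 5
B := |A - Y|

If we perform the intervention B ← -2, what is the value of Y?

-12

Under do(B=-2), the mechanism B := |A - Y| is discarded; B is fixed at -2.
Since Y is not a descendant of the intervened variable, it is unaffected.
Y = -2·A - 2  [with A=5]  = -12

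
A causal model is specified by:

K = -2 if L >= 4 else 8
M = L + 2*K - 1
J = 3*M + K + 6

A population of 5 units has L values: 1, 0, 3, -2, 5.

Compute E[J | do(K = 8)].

The intervention sets K=8 in all 5 units regardless of L. Recomputing J per unit gives 62, 59, 68, 53, 74; average 63.2.

63.2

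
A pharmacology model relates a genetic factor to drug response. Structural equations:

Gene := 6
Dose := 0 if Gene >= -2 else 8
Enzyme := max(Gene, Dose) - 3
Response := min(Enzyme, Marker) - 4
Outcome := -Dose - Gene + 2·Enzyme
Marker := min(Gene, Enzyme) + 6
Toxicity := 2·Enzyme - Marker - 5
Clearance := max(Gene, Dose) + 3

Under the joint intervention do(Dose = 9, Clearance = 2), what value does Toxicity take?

-5

Under do(Dose = 9, Clearance = 2), each intervened variable's structural equation is replaced by its fixed value.
Enzyme = max(Gene, Dose) - 3  [with Gene=6, Dose=9]  = 6
Marker = min(Gene, Enzyme) + 6  [with Gene=6, Enzyme=6]  = 12
Toxicity = 2·Enzyme - Marker - 5  [with Enzyme=6, Marker=12]  = -5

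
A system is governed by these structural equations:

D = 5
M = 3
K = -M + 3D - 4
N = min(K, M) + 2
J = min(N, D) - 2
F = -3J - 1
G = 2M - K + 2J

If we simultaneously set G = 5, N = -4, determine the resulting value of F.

17

Setting G = 5, N = -4 by intervention discards those variables' equations.
J = min(N, D) - 2  [with N=-4, D=5]  = -6
F = -3J - 1  [with J=-6]  = 17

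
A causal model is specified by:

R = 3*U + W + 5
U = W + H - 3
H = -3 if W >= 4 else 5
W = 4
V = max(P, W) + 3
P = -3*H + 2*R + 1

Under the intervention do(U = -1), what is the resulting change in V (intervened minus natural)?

The intervention breaks the incoming arrows to U: U = W + H - 3 no longer applies, and U = -1.
H = -3 if W >= 4 else 5  [with W=4]  = -3
R = 3*U + W + 5  [with U=-1, W=4]  = 6
P = -3*H + 2*R + 1  [with H=-3, R=6]  = 22
V = max(P, W) + 3  [with P=22, W=4]  = 25
Without intervention: H = -3 if W >= 4 else 5  [with W=4]  = -3; U = W + H - 3  [with W=4, H=-3]  = -2; R = 3*U + W + 5  [with U=-2, W=4]  = 3; P = -3*H + 2*R + 1  [with H=-3, R=3]  = 16; V = max(P, W) + 3  [with P=16, W=4]  = 19.
Change = 25 − 19 = 6.

6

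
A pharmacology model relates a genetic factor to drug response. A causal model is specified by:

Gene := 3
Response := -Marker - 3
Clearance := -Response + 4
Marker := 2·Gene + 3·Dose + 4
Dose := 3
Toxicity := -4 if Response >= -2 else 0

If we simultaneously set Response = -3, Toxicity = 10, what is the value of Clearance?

7

The joint intervention fixes Response = -3, Toxicity = 10, removing each variable's own equation.
Clearance = -Response + 4  [with Response=-3]  = 7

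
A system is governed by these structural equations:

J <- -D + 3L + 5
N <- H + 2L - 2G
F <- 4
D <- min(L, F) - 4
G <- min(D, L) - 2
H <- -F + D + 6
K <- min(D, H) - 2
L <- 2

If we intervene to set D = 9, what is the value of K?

7

The intervention breaks the incoming arrows to D: D <- min(L, F) - 4 no longer applies, and D = 9.
H = -F + D + 6  [with F=4, D=9]  = 11
K = min(D, H) - 2  [with D=9, H=11]  = 7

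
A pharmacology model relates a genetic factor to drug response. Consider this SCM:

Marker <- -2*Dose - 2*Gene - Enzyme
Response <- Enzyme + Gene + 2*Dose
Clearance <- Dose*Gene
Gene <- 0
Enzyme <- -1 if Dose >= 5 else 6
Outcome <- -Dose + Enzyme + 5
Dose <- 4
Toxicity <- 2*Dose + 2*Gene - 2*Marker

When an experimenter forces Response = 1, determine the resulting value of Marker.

The intervention breaks the incoming arrows to Response: Response <- Enzyme + Gene + 2*Dose no longer applies, and Response = 1.
Since Marker is not a descendant of the intervened variable, it is unaffected.
Enzyme = -1 if Dose >= 5 else 6  [with Dose=4]  = 6
Marker = -2*Dose - 2*Gene - Enzyme  [with Dose=4, Gene=0, Enzyme=6]  = -14

-14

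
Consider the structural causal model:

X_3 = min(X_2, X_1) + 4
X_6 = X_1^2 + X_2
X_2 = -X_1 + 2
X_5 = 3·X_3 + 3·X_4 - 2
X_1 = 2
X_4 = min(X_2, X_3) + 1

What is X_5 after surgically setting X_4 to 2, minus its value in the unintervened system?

3

Intervening sets X_4 = 2 and removes its equation (X_4 = min(X_2, X_3) + 1).
X_2 = -X_1 + 2  [with X_1=2]  = 0
X_3 = min(X_2, X_1) + 4  [with X_2=0, X_1=2]  = 4
X_5 = 3·X_3 + 3·X_4 - 2  [with X_3=4, X_4=2]  = 16
Without intervention: X_2 = -X_1 + 2  [with X_1=2]  = 0; X_3 = min(X_2, X_1) + 4  [with X_2=0, X_1=2]  = 4; X_4 = min(X_2, X_3) + 1  [with X_2=0, X_3=4]  = 1; X_5 = 3·X_3 + 3·X_4 - 2  [with X_3=4, X_4=1]  = 13.
Change = 16 − 13 = 3.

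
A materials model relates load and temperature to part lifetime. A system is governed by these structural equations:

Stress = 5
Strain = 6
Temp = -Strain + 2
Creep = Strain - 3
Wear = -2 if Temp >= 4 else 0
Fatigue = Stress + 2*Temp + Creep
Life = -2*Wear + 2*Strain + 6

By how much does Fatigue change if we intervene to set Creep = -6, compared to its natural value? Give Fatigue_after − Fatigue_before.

Under do(Creep=-6), the mechanism Creep = Strain - 3 is discarded; Creep is fixed at -6.
Temp = -Strain + 2  [with Strain=6]  = -4
Fatigue = Stress + 2*Temp + Creep  [with Stress=5, Temp=-4, Creep=-6]  = -9
Without intervention: Temp = -Strain + 2  [with Strain=6]  = -4; Creep = Strain - 3  [with Strain=6]  = 3; Fatigue = Stress + 2*Temp + Creep  [with Stress=5, Temp=-4, Creep=3]  = 0.
Change = -9 − 0 = -9.

-9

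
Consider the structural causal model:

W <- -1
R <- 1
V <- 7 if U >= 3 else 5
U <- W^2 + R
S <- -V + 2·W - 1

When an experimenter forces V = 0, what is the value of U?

2

Under do(V=0), the mechanism V <- 7 if U >= 3 else 5 is discarded; V is fixed at 0.
Since U is not a descendant of the intervened variable, it is unaffected.
U = W^2 + R  [with W=-1, R=1]  = 2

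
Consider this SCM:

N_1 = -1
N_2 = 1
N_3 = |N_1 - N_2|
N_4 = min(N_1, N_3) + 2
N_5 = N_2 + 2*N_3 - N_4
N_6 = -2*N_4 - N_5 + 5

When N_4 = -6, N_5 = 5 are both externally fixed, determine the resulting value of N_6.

The joint intervention fixes N_4 = -6, N_5 = 5, removing each variable's own equation.
N_6 = -2*N_4 - N_5 + 5  [with N_4=-6, N_5=5]  = 12

12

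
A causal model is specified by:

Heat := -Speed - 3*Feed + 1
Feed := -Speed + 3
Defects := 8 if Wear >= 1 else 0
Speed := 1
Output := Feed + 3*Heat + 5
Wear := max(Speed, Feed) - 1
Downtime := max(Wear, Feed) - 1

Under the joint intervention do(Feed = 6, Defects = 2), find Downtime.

5

The joint intervention fixes Feed = 6, Defects = 2, removing each variable's own equation.
Wear = max(Speed, Feed) - 1  [with Speed=1, Feed=6]  = 5
Downtime = max(Wear, Feed) - 1  [with Wear=5, Feed=6]  = 5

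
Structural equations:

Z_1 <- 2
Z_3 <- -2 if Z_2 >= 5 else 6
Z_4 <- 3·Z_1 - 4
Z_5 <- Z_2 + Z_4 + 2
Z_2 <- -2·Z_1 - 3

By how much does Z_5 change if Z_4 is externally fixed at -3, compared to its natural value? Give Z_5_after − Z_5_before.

Intervening sets Z_4 = -3 and removes its equation (Z_4 <- 3·Z_1 - 4).
Z_2 = -2·Z_1 - 3  [with Z_1=2]  = -7
Z_5 = Z_2 + Z_4 + 2  [with Z_2=-7, Z_4=-3]  = -8
Without intervention: Z_2 = -2·Z_1 - 3  [with Z_1=2]  = -7; Z_4 = 3·Z_1 - 4  [with Z_1=2]  = 2; Z_5 = Z_2 + Z_4 + 2  [with Z_2=-7, Z_4=2]  = -3.
Change = -8 − (-3) = -5.

-5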